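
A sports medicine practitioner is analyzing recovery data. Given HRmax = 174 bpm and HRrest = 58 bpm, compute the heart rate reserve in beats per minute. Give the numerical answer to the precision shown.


Heart rate reserve = maximum HR minus resting HR
HRR = 174 - 58 = 116 bpm

116 bpm


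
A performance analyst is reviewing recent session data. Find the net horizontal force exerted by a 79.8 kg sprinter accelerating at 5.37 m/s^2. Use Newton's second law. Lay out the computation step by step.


Newton's second law: F = m * a
F = 79.8 * 5.37 = 428.53 N

428.53 N


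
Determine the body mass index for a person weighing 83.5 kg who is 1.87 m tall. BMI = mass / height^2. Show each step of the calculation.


BMI = mass / height^2
= 83.5 / 1.87^2
= 83.5 / 3.4969
= 23.88 kg/m^2

23.88 kg/m^2


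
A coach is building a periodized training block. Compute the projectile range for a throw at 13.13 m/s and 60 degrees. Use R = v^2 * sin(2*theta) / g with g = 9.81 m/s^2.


Two times the angle = 120 degrees
sin(120) = 0.866025
R = 172.3969 * 0.866025 / 9.81 = 15.219 m

15.219 m


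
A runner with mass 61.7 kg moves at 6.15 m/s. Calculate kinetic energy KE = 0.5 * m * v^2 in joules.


v^2 = 6.15^2 = 37.8225
KE = 0.5 * 61.7 * 37.8225
= 1166.82 J

1166.82 J


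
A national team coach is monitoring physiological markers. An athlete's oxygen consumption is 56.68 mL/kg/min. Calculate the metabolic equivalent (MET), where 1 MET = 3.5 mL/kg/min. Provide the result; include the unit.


MET = VO2 / 3.5
= 56.68 / 3.5
= 16.19 METs

16.19 METs


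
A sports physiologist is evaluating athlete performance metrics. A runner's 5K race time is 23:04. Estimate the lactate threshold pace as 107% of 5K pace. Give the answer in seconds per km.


Total race time = 23*60 + 4 = 1384 seconds
5K pace = 1384 / 5 = 276.8 sec/km
LT pace = 276.8 * 1.07 = 296.18 sec/km

296.18 s/km


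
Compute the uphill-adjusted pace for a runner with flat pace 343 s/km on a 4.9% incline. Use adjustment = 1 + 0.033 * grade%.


Adjustment factor = 1 + 0.033 * 4.9 = 1.1617
Grade-adjusted pace = 343 * 1.1617 = 398.46 s/km

398.46 s/km


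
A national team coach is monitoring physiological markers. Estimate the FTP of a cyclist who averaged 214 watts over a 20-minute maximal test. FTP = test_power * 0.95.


FTP = 214 * 0.95 = 203.3 W

203.3 W


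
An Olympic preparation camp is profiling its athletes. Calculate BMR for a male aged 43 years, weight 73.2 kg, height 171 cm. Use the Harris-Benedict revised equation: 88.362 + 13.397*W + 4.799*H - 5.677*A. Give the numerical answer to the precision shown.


Substituting values:
W term = 13.397 * 73.2 = 980.6604
H term = 4.799 * 171 = 820.629
A term = 5.677 * 43 = 244.111
BMR = 1645.54 kcal/day

1645.54 kcal/day


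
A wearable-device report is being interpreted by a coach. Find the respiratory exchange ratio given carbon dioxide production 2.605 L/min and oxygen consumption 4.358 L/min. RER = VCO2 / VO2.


VCO2 = 2.605 L/min
VO2 = 4.358 L/min
RER = 2.605 / 4.358 = 0.5978

0.5978


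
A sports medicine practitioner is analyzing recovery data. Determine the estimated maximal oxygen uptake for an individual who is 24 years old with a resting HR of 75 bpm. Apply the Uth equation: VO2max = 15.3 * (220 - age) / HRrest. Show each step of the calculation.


HRmax = 220 - 24 = 196
VO2max = 15.3 * (196 / 75)
= 15.3 * 2.6133
= 39.98 mL/kg/min

39.98 mL/kg/min


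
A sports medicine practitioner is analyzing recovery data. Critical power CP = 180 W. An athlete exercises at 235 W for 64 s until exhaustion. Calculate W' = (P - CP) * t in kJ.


P - CP = 235 - 180 = 55 W
W' = 55 * 64 = 3520 J
= 3520 / 1000 = 3.52 kJ

3.52 kJ


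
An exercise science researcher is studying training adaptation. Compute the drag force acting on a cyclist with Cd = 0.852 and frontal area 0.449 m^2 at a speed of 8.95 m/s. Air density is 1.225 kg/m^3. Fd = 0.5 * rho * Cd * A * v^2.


Step 1: v^2 = 80.1025
Step 2: Fd = 0.5 * 1.225 * 0.852 * 0.449 * 80.1025
= 18.769 N

18.769 N


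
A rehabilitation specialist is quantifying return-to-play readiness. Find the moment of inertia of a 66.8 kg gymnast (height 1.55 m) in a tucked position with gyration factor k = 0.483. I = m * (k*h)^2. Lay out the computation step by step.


Radius of gyration = 0.483 * 1.55 = 0.74865 m
I = 66.8 * 0.74865^2
= 66.8 * 0.560477
= 37.44 kg*m^2

37.44 kg*m^2


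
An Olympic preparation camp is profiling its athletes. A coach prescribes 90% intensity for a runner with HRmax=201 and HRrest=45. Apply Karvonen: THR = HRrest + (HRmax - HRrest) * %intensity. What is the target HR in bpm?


Heart rate reserve = 201 - 45 = 156
Intensity fraction = 90 / 100 = 0.9
THR = 45 + 156 * 0.9 = 185.4 bpm

185.4 bpm


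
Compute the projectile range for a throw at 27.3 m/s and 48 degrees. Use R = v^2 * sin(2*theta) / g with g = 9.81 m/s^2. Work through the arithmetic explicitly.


Two times the angle = 96 degrees
sin(96) = 0.994522
R = 745.29 * 0.994522 / 9.81 = 75.556 m

75.556 m


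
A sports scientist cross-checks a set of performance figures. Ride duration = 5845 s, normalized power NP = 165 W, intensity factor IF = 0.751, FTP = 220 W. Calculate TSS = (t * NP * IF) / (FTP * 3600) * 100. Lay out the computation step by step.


Numerator = 5845 * 165 * 0.751 = 724283.175
Denominator = 220 * 3600 = 792000
TSS = 724283.175 / 792000 * 100
= 91.45

91.45 TSS


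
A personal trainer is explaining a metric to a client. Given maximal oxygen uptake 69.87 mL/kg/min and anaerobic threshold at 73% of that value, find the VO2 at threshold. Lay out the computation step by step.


Percentage as decimal = 0.73
VO2 at AT = 69.87 * 0.73 = 51.01 mL/kg/min

51.01 mL/kg/min


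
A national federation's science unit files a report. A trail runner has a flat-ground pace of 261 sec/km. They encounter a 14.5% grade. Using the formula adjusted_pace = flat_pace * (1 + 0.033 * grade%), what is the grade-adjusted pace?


Grade factor = 1 + 0.033 * 14.5 = 1.4785
Adjusted = 261 * 1.4785 = 385.89 sec/km

385.89 s/km


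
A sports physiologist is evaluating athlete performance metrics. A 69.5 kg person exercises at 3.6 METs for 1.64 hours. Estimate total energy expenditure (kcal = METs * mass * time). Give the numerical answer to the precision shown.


Energy = METs * mass(kg) * time(h)
= 3.6 * 69.5 * 1.64
= 410.33 kcal

410.33 kcal


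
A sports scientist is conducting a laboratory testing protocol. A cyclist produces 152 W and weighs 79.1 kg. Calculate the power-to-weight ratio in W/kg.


P/W = power / mass
= 152 / 79.1
= 1.922 W/kg

1.922 W/kg


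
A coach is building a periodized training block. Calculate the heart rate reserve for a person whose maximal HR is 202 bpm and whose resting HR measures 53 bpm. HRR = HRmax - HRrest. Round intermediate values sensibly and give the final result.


HRmax = 202 bpm
HRrest = 53 bpm
HRR = 202 - 53 = 149 bpm

149 bpm


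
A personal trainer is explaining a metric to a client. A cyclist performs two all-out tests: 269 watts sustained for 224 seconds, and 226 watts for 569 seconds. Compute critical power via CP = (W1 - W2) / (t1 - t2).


W1 = P1 * t1 = 269 * 224 = 60256 J
W2 = P2 * t2 = 226 * 569 = 128594 J
CP = (60256 - 128594) / (224 - 569)
= 198.08 W

198.08 W


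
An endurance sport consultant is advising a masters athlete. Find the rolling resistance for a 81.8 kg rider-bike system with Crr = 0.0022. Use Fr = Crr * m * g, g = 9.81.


m * g = 81.8 * 9.81 = 802.458 N
Fr = 0.0022 * 802.458 = 1.765 N

1.765 N


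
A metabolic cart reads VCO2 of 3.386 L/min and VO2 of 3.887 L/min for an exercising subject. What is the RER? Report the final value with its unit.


RER = VCO2 / VO2 = 3.386 / 3.887 = 0.8711

0.8711


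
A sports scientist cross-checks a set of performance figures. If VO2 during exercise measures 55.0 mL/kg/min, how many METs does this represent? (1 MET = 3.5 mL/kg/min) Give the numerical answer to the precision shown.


METs = VO2 / 3.5 = 55.0 / 3.5 = 15.71

15.71 METs


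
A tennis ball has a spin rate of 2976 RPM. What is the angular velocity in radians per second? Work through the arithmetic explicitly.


Convert RPM to rad/s: multiply by 2*pi and divide by 60
omega = 2976 * 2 * pi / 60
= 311.646 rad/s

311.646 rad/s


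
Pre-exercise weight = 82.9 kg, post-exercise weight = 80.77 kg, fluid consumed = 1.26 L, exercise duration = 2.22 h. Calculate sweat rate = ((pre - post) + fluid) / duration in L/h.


Weight loss = 82.9 - 80.77 = 2.13 kg (approx L)
Total sweat = 2.13 + 1.26 = 3.39 L
Sweat rate = 3.39 / 2.22 = 1.527 L/h

1.527 L/h


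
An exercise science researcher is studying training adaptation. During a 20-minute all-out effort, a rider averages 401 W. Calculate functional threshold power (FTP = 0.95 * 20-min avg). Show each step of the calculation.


FTP = 0.95 * 401
= 380.95 W

380.95 W


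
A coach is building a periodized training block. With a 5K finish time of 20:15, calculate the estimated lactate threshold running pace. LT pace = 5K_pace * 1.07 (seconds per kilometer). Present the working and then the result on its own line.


Race duration = 1215 s for 5 km
Average pace = 1215 / 5 = 243.0 s/km
LT pace = 243.0 * 1.07
= 260.01 s/km

260.01 s/km


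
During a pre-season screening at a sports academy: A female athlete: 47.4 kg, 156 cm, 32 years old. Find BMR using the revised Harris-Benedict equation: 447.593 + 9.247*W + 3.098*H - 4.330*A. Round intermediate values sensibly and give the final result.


Intercept = 447.593
Weight contribution = 9.247 * 47.4 = 438.3078
Height contribution = 3.098 * 156 = 483.288
Age contribution = 4.33 * 32 = 138.56
BMR = 447.593 + 438.3078 + 483.288 - 138.56
= 1230.63 kcal/day

1230.63 kcal/day


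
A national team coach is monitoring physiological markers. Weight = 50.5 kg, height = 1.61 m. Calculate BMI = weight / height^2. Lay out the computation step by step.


height^2 = 1.61^2 = 2.5921
BMI = 50.5 / 2.5921 = 19.48 kg/m^2

19.48 kg/m^2


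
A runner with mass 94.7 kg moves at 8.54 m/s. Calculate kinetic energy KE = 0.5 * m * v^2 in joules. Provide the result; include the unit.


v^2 = 8.54^2 = 72.9316
KE = 0.5 * 94.7 * 72.9316
= 3453.31 J

3453.31 J


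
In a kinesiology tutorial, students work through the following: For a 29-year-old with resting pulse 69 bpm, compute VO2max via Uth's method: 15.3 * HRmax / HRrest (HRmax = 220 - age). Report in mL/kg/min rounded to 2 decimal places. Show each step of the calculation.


Step 1: HRmax = 220 - 29 = 191 bpm
Step 2: Ratio = 191 / 69 = 2.7681
Step 3: VO2max = 15.3 * 2.7681 = 42.35 mL/kg/min

42.35 mL/kg/min


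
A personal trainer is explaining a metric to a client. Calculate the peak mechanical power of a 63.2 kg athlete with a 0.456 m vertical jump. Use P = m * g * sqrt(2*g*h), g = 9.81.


First, sqrt(2gh) = sqrt(2 * 9.81 * 0.456)
= sqrt(8.94672) = 2.991107 m/s
Power = 63.2 * 9.81 * 2.991107 = 1854.46 W

1854.46 W


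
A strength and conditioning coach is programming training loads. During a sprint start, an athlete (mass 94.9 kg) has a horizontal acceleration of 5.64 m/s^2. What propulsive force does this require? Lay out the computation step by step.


Propulsive force = mass * acceleration
= 94.9 kg * 5.64 m/s^2
= 535.24 N

535.24 N


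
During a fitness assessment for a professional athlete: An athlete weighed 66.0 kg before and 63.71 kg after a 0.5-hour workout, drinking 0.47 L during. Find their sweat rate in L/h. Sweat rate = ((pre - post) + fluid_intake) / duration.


Body mass change = 2.29 kg
Total sweat loss = 2.29 + 0.47 = 2.76 L
Rate = 2.76 / 0.5 = 5.52 L/h

5.52 L/h


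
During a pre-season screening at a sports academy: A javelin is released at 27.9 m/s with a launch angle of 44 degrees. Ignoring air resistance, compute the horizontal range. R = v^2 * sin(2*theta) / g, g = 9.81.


Launch speed squared = 778.41
sin(2 * 44 deg) = 0.999391
Range = 778.41 * 0.999391 / 9.81
= 79.3 m

79.3 m


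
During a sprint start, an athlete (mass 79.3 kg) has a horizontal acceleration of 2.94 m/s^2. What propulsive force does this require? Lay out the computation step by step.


Propulsive force = mass * acceleration
= 79.3 kg * 2.94 m/s^2
= 233.14 N

233.14 N


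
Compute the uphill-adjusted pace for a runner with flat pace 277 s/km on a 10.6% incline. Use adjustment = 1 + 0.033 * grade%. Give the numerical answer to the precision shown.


Adjustment factor = 1 + 0.033 * 10.6 = 1.3498
Grade-adjusted pace = 277 * 1.3498 = 373.89 s/km

373.89 s/km


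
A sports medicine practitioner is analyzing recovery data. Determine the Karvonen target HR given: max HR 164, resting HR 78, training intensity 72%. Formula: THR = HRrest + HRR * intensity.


HRR = HRmax - HRrest = 164 - 78 = 86
THR = 78 + 86 * 0.72
= 139.92 bpm

139.92 bpm


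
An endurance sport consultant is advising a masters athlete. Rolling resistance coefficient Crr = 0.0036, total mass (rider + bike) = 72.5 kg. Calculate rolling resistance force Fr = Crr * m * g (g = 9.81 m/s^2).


Fr = Crr * m * g
= 0.0036 * 72.5 * 9.81
= 2.56 N

2.56 N


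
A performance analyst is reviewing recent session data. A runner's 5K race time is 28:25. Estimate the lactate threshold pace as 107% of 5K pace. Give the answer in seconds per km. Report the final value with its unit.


Total race time = 28*60 + 25 = 1705 seconds
5K pace = 1705 / 5 = 341.0 sec/km
LT pace = 341.0 * 1.07 = 364.87 sec/km

364.87 s/km


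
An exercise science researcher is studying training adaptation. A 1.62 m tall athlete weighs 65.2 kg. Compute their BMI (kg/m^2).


height^2 = 2.6244 m^2
BMI = 65.2 / 2.6244 = 24.84 kg/m^2

24.84 kg/m^2


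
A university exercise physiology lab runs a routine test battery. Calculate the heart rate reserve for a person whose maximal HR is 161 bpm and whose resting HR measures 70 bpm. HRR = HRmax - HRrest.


HRmax = 161 bpm
HRrest = 70 bpm
HRR = 161 - 70 = 91 bpm

91 bpm


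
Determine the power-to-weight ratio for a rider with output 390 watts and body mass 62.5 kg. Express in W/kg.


P/W = 390 / 62.5 = 6.24 W/kg

6.24 W/kg


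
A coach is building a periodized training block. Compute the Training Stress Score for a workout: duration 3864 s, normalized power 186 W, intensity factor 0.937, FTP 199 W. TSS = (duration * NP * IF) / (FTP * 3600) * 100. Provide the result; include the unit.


Product = 3864 * 186 * 0.937 = 673425.648
Base = 199 * 3600 = 716400
TSS = 673425.648 / 716400 * 100 = 94.0

94.0 TSS


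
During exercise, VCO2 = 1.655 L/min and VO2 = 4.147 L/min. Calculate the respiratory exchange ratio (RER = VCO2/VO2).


RER = VCO2 / VO2
= 1.655 / 4.147
= 0.3991

0.3991


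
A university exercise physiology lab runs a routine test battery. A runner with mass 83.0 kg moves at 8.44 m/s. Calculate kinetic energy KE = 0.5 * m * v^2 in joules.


v^2 = 8.44^2 = 71.2336
KE = 0.5 * 83.0 * 71.2336
= 2956.19 J

2956.19 J


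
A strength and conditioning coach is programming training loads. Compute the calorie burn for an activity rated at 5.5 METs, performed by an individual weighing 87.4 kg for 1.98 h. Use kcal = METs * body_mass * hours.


Product of METs and mass = 5.5 * 87.4 = 480.7
Total kcal = 480.7 * 1.98 = 951.79 kcal

951.79 kcal


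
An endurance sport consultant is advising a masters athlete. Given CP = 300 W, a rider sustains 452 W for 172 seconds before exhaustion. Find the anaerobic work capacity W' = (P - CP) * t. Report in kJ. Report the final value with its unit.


Excess power = 452 - 300 = 152 W
Work above CP = 152 * 172 = 26144 J
W' = 26.144 kJ

26.144 kJ


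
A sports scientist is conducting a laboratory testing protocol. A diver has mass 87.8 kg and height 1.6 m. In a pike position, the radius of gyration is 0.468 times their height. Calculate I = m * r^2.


r = 0.468 * 1.6 = 0.7488 m
I = m * r^2 = 87.8 * 0.560701 = 49.23 kg*m^2

49.23 kg*m^2


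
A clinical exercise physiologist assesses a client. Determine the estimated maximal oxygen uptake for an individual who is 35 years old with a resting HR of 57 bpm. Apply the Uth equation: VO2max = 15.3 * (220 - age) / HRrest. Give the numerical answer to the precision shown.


HRmax = 220 - 35 = 185
VO2max = 15.3 * (185 / 57)
= 15.3 * 3.2456
= 49.66 mL/kg/min

49.66 mL/kg/min


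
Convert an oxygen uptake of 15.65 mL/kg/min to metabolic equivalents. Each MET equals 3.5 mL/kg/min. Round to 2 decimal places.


One MET = 3.5 mL/kg/min
Number of METs = 15.65 / 3.5
= 4.47 METs

4.47 METs


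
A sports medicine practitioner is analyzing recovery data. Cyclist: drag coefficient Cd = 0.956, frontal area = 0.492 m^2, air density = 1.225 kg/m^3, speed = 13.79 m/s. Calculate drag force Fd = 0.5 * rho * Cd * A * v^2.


v^2 = 13.79^2 = 190.1641
Fd = 0.5 * 1.225 * 0.956 * 0.492 * 190.1641
= 54.784 N

54.784 N


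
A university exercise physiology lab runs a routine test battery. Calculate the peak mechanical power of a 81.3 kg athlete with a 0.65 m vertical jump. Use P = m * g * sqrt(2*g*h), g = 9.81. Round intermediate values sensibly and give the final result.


First, sqrt(2gh) = sqrt(2 * 9.81 * 0.65)
= sqrt(12.753) = 3.571134 m/s
Power = 81.3 * 9.81 * 3.571134 = 2848.17 W

2848.17 W


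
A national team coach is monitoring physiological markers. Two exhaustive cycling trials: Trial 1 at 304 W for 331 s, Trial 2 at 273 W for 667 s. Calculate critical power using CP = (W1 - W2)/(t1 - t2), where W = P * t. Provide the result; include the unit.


W1 = 304 * 331 = 100624 J
W2 = 273 * 667 = 182091 J
CP = (100624 - 182091) / (331 - 667)
= -81467 / -336
= 242.46 W

242.46 W


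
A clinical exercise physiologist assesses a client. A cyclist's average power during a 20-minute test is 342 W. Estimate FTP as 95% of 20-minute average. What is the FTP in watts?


FTP = 20-min power * 0.95
= 342 * 0.95
= 324.9 W

324.9 W


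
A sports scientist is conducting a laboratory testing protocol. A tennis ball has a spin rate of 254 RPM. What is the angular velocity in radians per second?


Convert RPM to rad/s: multiply by 2*pi and divide by 60
omega = 254 * 2 * pi / 60
= 26.599 rad/s

26.599 rad/s


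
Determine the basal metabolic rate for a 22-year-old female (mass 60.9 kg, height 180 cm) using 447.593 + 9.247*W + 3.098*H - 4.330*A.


BMR = 447.593 + 9.247*60.9 + 3.098*180 - 4.330*22
= 1473.12 kcal/day

1473.12 kcal/day


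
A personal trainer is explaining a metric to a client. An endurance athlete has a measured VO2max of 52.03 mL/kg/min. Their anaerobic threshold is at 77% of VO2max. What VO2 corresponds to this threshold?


Anaerobic threshold VO2 = VO2max * 77%
= 52.03 * 0.77
= 40.06 mL/kg/min

40.06 mL/kg/min


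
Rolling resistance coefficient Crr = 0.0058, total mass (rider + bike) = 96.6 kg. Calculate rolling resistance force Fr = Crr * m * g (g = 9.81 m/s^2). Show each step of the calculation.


Fr = Crr * m * g
= 0.0058 * 96.6 * 9.81
= 5.496 N

5.496 N


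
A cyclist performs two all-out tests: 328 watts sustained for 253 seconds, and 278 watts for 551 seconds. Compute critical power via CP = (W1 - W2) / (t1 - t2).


W1 = P1 * t1 = 328 * 253 = 82984 J
W2 = P2 * t2 = 278 * 551 = 153178 J
CP = (82984 - 153178) / (253 - 551)
= 235.55 W

235.55 W


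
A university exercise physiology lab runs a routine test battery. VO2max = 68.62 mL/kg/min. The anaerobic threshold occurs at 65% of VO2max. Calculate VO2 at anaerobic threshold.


AT fraction = 65 / 100 = 0.65
AT VO2 = 68.62 * 0.65
= 44.6 mL/kg/min

44.6 mL/kg/min


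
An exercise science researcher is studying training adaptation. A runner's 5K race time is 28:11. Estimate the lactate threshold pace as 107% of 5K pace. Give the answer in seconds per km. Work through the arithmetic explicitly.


Total race time = 28*60 + 11 = 1691 seconds
5K pace = 1691 / 5 = 338.2 sec/km
LT pace = 338.2 * 1.07 = 361.87 sec/km

361.87 s/km


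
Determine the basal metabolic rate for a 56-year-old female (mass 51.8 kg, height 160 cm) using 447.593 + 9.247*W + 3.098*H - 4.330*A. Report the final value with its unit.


BMR = 447.593 + 9.247*51.8 + 3.098*160 - 4.330*56
= 1179.79 kcal/day

1179.79 kcal/day


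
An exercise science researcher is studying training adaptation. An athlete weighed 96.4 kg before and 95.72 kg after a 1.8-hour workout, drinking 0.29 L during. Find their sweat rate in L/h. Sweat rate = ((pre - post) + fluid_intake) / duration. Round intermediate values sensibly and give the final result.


Body mass change = 0.68 kg
Total sweat loss = 0.68 + 0.29 = 0.97 L
Rate = 0.97 / 1.8 = 0.539 L/h

0.539 L/h


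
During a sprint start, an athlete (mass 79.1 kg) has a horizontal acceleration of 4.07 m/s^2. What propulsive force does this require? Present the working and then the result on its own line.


Propulsive force = mass * acceleration
= 79.1 kg * 4.07 m/s^2
= 321.94 N

321.94 N


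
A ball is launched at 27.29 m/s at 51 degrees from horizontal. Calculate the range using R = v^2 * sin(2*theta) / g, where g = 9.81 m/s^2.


sin(2 * 51) = sin(102) = 0.978148
v^2 = 27.29^2 = 744.7441
R = 744.7441 * 0.978148 / 9.81
= 74.258 m

74.258 m


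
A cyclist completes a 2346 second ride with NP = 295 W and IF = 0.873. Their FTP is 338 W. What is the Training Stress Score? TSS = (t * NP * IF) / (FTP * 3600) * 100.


t * NP * IF = 2346 * 295 * 0.873 = 604177.11
FTP * 3600 = 1216800
TSS = (604177.11 / 1216800) * 100 = 49.65

49.65 TSS


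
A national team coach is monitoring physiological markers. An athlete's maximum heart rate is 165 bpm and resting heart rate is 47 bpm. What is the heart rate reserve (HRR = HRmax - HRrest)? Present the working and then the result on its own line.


HRR = HRmax - HRrest
= 165 - 47
= 118 bpm

118 bpm


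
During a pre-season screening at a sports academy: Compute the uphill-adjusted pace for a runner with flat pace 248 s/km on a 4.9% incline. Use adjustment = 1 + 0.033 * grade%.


Adjustment factor = 1 + 0.033 * 4.9 = 1.1617
Grade-adjusted pace = 248 * 1.1617 = 288.1 s/km

288.1 s/km


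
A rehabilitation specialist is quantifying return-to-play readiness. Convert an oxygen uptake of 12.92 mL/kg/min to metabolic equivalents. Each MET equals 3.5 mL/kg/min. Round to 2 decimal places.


One MET = 3.5 mL/kg/min
Number of METs = 12.92 / 3.5
= 3.69 METs

3.69 METs


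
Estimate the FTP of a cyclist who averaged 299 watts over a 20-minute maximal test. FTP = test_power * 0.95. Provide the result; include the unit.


FTP = 299 * 0.95 = 284.05 W

284.05 W


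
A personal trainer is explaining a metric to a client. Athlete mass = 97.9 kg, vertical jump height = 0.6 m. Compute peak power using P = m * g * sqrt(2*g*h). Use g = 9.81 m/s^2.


sqrt(2 * 9.81 * 0.6) = sqrt(11.772) = 3.431035 m/s
P = 97.9 * 9.81 * 3.431035
= 3295.16 W

3295.16 W


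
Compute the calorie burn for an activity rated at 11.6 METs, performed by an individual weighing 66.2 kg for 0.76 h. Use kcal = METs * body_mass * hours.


Product of METs and mass = 11.6 * 66.2 = 767.92
Total kcal = 767.92 * 0.76 = 583.62 kcal

583.62 kcal


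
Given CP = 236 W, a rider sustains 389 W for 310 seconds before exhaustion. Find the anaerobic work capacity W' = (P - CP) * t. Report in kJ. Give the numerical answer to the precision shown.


Excess power = 389 - 236 = 153 W
Work above CP = 153 * 310 = 47430 J
W' = 47.43 kJ

47.43 kJ


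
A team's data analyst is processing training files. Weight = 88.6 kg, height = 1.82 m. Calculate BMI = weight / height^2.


height^2 = 1.82^2 = 3.3124
BMI = 88.6 / 3.3124 = 26.75 kg/m^2

26.75 kg/m^2


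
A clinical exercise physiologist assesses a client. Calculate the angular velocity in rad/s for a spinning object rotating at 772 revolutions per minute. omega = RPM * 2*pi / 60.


omega = RPM * 2*pi / 60
= 772 * 6.28318531 / 60
= 80.844 rad/s

80.844 rad/s


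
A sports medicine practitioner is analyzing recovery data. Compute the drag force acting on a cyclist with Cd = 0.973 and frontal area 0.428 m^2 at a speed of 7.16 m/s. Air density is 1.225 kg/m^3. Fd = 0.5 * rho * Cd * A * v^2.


Step 1: v^2 = 51.2656
Step 2: Fd = 0.5 * 1.225 * 0.973 * 0.428 * 51.2656
= 13.076 N

13.076 N


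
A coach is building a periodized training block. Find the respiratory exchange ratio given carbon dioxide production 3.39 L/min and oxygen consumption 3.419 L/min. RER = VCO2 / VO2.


VCO2 = 3.39 L/min
VO2 = 3.419 L/min
RER = 3.39 / 3.419 = 0.9915

0.9915


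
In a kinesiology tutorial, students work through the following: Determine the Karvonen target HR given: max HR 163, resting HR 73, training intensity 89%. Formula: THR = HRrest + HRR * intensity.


HRR = HRmax - HRrest = 163 - 73 = 90
THR = 73 + 90 * 0.89
= 153.1 bpm

153.1 bpm


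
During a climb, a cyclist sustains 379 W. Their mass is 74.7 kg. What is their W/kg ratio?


Power-to-weight = 379 W / 74.7 kg
= 5.074 W/kg

5.074 W/kg


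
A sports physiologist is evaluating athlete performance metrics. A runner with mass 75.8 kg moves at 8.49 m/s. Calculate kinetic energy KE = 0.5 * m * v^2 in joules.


v^2 = 8.49^2 = 72.0801
KE = 0.5 * 75.8 * 72.0801
= 2731.84 J

2731.84 J


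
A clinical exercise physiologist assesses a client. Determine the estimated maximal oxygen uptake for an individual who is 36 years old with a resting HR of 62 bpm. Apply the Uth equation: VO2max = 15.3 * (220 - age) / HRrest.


HRmax = 220 - 36 = 184
VO2max = 15.3 * (184 / 62)
= 15.3 * 2.9677
= 45.41 mL/kg/min

45.41 mL/kg/min


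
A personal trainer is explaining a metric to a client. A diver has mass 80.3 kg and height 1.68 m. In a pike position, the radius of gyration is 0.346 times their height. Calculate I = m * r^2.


r = 0.346 * 1.68 = 0.58128 m
I = m * r^2 = 80.3 * 0.337886 = 27.132 kg*m^2

27.132 kg*m^2


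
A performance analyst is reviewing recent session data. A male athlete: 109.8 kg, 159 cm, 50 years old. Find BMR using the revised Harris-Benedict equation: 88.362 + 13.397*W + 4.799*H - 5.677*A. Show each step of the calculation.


Intercept = 88.362
Weight contribution = 13.397 * 109.8 = 1470.9906
Height contribution = 4.799 * 159 = 763.041
Age contribution = 5.677 * 50 = 283.85
BMR = 88.362 + 1470.9906 + 763.041 - 283.85
= 2038.54 kcal/day

2038.54 kcal/day


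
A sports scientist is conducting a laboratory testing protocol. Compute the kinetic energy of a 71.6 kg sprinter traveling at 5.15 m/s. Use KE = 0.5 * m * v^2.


Velocity squared = 26.5225
KE = 0.5 * 71.6 * 26.5225 = 949.51 J

949.51 J


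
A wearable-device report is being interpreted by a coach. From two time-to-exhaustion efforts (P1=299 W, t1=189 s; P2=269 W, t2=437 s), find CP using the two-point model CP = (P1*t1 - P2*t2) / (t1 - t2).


Work in trial 1 = 56511 J
Work in trial 2 = 117553 J
Delta work = -61042 J
Delta time = -248 s
CP = -61042 / -248 = 246.14 W

246.14 W


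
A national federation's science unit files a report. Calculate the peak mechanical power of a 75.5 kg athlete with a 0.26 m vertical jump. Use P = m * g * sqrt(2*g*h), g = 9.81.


First, sqrt(2gh) = sqrt(2 * 9.81 * 0.26)
= sqrt(5.1012) = 2.258584 m/s
Power = 75.5 * 9.81 * 2.258584 = 1672.83 W

1672.83 W


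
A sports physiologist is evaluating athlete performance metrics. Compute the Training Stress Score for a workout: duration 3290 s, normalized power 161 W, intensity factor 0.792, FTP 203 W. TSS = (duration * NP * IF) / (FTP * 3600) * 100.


Product = 3290 * 161 * 0.792 = 419514.48
Base = 203 * 3600 = 730800
TSS = 419514.48 / 730800 * 100 = 57.4

57.4 TSS


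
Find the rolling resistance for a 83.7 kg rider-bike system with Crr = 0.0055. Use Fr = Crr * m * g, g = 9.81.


m * g = 83.7 * 9.81 = 821.097 N
Fr = 0.0055 * 821.097 = 4.516 N

4.516 N


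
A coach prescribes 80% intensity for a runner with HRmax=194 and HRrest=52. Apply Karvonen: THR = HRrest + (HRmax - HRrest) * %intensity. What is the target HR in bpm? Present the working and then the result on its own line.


Heart rate reserve = 194 - 52 = 142
Intensity fraction = 80 / 100 = 0.8
THR = 52 + 142 * 0.8 = 165.6 bpm

165.6 bpm


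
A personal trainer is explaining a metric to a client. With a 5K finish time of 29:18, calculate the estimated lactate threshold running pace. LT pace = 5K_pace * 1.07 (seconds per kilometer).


Race duration = 1758 s for 5 km
Average pace = 1758 / 5 = 351.6 s/km
LT pace = 351.6 * 1.07
= 376.21 s/km

376.21 s/km


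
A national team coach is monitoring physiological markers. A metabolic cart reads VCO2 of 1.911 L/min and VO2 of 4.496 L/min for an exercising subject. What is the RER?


RER = VCO2 / VO2 = 1.911 / 4.496 = 0.425

0.425


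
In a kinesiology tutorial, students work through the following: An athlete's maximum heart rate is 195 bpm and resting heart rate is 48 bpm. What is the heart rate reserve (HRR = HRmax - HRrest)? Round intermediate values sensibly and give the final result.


HRR = HRmax - HRrest
= 195 - 48
= 147 bpm

147 bpm


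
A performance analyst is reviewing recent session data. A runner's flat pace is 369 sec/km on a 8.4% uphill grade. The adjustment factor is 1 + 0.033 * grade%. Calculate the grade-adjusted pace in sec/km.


Factor = 1 + 0.033 * 8.4 = 1.2772
Adjusted pace = 369 * 1.2772
= 471.29 sec/km

471.29 s/km


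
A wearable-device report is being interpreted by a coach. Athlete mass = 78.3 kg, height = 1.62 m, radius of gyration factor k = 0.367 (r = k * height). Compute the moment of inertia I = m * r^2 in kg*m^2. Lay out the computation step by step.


r = k * height = 0.367 * 1.62 = 0.59454 m
r^2 = 0.59454^2 = 0.353478
I = 78.3 * 0.353478 = 27.677 kg*m^2

27.677 kg*m^2


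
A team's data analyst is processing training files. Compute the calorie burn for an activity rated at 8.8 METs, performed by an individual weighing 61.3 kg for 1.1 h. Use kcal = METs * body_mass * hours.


Product of METs and mass = 8.8 * 61.3 = 539.44
Total kcal = 539.44 * 1.1 = 593.38 kcal

593.38 kcal


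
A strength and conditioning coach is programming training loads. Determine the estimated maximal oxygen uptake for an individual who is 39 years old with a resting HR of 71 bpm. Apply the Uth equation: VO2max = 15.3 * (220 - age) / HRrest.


HRmax = 220 - 39 = 181
VO2max = 15.3 * (181 / 71)
= 15.3 * 2.5493
= 39.0 mL/kg/min

39.0 mL/kg/min


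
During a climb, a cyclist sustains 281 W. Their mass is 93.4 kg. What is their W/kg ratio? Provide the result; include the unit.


Power-to-weight = 281 W / 93.4 kg
= 3.009 W/kg

3.009 W/kg


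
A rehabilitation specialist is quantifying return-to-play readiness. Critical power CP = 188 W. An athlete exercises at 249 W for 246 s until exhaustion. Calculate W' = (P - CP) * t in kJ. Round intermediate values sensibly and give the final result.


P - CP = 249 - 188 = 61 W
W' = 61 * 246 = 15006 J
= 15006 / 1000 = 15.006 kJ

15.006 kJ


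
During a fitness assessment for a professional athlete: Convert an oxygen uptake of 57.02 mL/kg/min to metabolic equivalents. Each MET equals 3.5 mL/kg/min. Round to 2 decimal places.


One MET = 3.5 mL/kg/min
Number of METs = 57.02 / 3.5
= 16.29 METs

16.29 METs


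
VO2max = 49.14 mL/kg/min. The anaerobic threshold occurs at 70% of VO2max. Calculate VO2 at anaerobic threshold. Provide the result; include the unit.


AT fraction = 70 / 100 = 0.7
AT VO2 = 49.14 * 0.7
= 34.4 mL/kg/min

34.4 mL/kg/min


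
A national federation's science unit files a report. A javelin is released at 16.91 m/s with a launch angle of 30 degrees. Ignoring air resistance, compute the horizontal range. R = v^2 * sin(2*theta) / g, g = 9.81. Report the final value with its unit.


Launch speed squared = 285.9481
sin(2 * 30 deg) = 0.866025
Range = 285.9481 * 0.866025 / 9.81
= 25.243 m

25.243 m


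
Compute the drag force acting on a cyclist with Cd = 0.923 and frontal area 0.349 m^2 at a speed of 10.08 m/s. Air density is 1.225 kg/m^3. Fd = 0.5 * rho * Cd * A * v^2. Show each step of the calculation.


Step 1: v^2 = 101.6064
Step 2: Fd = 0.5 * 1.225 * 0.923 * 0.349 * 101.6064
= 20.047 N

20.047 N


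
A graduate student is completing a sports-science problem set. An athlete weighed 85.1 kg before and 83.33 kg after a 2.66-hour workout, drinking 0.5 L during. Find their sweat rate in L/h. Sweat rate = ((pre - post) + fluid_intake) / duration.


Body mass change = 1.77 kg
Total sweat loss = 1.77 + 0.5 = 2.27 L
Rate = 2.27 / 2.66 = 0.853 L/h

0.853 L/h


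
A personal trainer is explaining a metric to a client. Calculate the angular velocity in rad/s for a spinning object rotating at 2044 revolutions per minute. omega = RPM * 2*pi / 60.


omega = RPM * 2*pi / 60
= 2044 * 6.28318531 / 60
= 214.047 rad/s

214.047 rad/s


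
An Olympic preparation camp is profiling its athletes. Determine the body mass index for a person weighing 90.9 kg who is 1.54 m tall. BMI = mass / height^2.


BMI = mass / height^2
= 90.9 / 1.54^2
= 90.9 / 2.3716
= 38.33 kg/m^2

38.33 kg/m^2


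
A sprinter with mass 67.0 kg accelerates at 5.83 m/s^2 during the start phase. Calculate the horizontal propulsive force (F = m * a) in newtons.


F = m * a
= 67.0 * 5.83
= 390.61 N

390.61 N


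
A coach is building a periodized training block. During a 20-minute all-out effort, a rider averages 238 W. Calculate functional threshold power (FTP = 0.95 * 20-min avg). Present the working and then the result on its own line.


FTP = 0.95 * 238
= 226.1 W

226.1 W


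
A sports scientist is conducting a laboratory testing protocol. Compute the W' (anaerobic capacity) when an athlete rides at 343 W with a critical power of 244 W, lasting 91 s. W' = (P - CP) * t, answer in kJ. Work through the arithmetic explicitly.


Above-CP power = 99 W
Duration = 91 s
W' = 99 * 91 = 9009 J
Convert: 9009 / 1000 = 9.009 kJ

9.009 kJ


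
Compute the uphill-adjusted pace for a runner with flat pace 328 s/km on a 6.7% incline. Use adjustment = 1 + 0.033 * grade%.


Adjustment factor = 1 + 0.033 * 6.7 = 1.2211
Grade-adjusted pace = 328 * 1.2211 = 400.52 s/km

400.52 s/km


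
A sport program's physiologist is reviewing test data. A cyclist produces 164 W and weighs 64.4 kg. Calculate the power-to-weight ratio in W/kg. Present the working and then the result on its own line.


P/W = power / mass
= 164 / 64.4
= 2.547 W/kg

2.547 W/kg


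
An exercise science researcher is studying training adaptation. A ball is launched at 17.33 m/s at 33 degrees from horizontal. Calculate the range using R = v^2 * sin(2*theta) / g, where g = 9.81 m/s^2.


sin(2 * 33) = sin(66) = 0.913545
v^2 = 17.33^2 = 300.3289
R = 300.3289 * 0.913545 / 9.81
= 27.968 m

27.968 m


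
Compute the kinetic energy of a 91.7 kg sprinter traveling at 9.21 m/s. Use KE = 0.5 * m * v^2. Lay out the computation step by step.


Velocity squared = 84.8241
KE = 0.5 * 91.7 * 84.8241 = 3889.18 J

3889.18 J


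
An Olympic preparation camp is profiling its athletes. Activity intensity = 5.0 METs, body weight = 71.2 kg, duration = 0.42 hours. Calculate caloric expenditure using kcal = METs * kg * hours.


kcal = 5.0 * 71.2 * 0.42
= 356.0 * 0.42
= 149.52 kcal

149.52 kcal


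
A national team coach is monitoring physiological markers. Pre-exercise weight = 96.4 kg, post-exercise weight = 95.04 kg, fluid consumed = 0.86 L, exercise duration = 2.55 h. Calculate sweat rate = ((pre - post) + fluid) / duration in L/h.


Weight loss = 96.4 - 95.04 = 1.36 kg (approx L)
Total sweat = 1.36 + 0.86 = 2.22 L
Sweat rate = 2.22 / 2.55 = 0.871 L/h

0.871 L/h


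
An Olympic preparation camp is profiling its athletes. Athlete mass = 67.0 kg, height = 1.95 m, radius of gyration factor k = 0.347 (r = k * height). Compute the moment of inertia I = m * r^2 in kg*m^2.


r = k * height = 0.347 * 1.95 = 0.67665 m
r^2 = 0.67665^2 = 0.457855
I = 67.0 * 0.457855 = 30.676 kg*m^2

30.676 kg*m^2


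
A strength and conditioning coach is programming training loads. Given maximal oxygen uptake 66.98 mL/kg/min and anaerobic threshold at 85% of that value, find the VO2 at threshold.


Percentage as decimal = 0.85
VO2 at AT = 66.98 * 0.85 = 56.93 mL/kg/min

56.93 mL/kg/min


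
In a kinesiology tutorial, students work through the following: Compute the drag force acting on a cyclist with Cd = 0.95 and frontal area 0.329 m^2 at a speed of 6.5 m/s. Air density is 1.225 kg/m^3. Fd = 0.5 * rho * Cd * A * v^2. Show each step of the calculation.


Step 1: v^2 = 42.25
Step 2: Fd = 0.5 * 1.225 * 0.95 * 0.329 * 42.25
= 8.088 N

8.088 N


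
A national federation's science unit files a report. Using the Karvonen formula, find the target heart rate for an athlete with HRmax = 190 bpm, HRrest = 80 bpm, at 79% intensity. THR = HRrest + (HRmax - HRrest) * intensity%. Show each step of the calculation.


HRR = 190 - 80 = 110
THR = 80 + 110 * 0.79
= 80 + 86.9
= 166.9 bpm

166.9 bpm


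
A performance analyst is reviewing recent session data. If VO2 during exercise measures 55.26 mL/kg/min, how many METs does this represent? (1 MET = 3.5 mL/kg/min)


METs = VO2 / 3.5 = 55.26 / 3.5 = 15.79

15.79 METs


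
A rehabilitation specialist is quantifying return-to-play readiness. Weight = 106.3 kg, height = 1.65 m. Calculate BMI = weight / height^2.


height^2 = 1.65^2 = 2.7225
BMI = 106.3 / 2.7225 = 39.04 kg/m^2

39.04 kg/m^2


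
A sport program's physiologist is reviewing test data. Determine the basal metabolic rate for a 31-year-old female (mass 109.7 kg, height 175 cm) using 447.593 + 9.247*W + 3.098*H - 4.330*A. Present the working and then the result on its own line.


BMR = 447.593 + 9.247*109.7 + 3.098*175 - 4.330*31
= 1869.91 kcal/day

1869.91 kcal/day


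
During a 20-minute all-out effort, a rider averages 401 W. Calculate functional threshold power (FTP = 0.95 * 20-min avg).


FTP = 0.95 * 401
= 380.95 W

380.95 W


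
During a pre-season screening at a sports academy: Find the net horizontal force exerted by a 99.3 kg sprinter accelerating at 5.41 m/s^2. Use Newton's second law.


Newton's second law: F = m * a
F = 99.3 * 5.41 = 537.21 N

537.21 N


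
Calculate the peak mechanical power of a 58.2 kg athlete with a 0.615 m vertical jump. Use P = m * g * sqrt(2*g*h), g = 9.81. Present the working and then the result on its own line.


First, sqrt(2gh) = sqrt(2 * 9.81 * 0.615)
= sqrt(12.0663) = 3.473658 m/s
Power = 58.2 * 9.81 * 3.473658 = 1983.26 W

1983.26 W


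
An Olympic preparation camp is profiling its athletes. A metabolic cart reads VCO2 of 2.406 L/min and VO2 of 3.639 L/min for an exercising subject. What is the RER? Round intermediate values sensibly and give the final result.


RER = VCO2 / VO2 = 2.406 / 3.639 = 0.6612

0.6612


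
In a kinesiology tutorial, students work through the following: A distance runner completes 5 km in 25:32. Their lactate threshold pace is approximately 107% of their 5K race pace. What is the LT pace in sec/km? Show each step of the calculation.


Convert to seconds: 25 min 32 s = 1532 s
Pace per km = 1532 / 5 = 306.4 s/km
LT pace = 306.4 * 1.07 = 327.85 s/km

327.85 s/km


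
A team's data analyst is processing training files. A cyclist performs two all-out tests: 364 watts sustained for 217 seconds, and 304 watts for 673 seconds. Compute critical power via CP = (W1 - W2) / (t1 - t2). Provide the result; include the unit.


W1 = P1 * t1 = 364 * 217 = 78988 J
W2 = P2 * t2 = 304 * 673 = 204592 J
CP = (78988 - 204592) / (217 - 673)
= 275.45 W

275.45 W


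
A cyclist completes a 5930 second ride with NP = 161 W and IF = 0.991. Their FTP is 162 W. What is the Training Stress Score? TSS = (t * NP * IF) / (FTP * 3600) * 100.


t * NP * IF = 5930 * 161 * 0.991 = 946137.43
FTP * 3600 = 583200
TSS = (946137.43 / 583200) * 100 = 162.23

162.23 TSS


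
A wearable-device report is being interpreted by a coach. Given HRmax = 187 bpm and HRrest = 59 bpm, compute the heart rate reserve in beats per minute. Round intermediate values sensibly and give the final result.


Heart rate reserve = maximum HR minus resting HR
HRR = 187 - 59 = 128 bpm

128 bpm
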